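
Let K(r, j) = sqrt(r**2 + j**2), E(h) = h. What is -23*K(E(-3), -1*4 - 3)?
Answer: -23*sqrt(58) ≈ -175.16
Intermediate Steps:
K(r, j) = sqrt(j**2 + r**2)
-23*K(E(-3), -1*4 - 3) = -23*sqrt((-1*4 - 3)**2 + (-3)**2) = -23*sqrt((-4 - 3)**2 + 9) = -23*sqrt((-7)**2 + 9) = -23*sqrt(49 + 9) = -23*sqrt(58)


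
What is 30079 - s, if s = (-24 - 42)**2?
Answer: 25723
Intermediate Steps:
s = 4356 (s = (-66)**2 = 4356)
30079 - s = 30079 - 1*4356 = 30079 - 4356 = 25723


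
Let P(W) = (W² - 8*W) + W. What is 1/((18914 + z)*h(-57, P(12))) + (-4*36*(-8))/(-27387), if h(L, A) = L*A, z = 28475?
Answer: -20745011683/493180166340 ≈ -0.042064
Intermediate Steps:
P(W) = W² - 7*W
h(L, A) = A*L
1/((18914 + z)*h(-57, P(12))) + (-4*36*(-8))/(-27387) = 1/((18914 + 28475)*(((12*(-7 + 12))*(-57)))) + (-4*36*(-8))/(-27387) = 1/(47389*(((12*5)*(-57)))) - 144*(-8)*(-1/27387) = 1/(47389*((60*(-57)))) + 1152*(-1/27387) = (1/47389)/(-3420) - 128/3043 = (1/47389)*(-1/3420) - 128/3043 = -1/162070380 - 128/3043 = -20745011683/493180166340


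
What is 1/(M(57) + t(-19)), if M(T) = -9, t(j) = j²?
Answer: 1/352 ≈ 0.0028409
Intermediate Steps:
1/(M(57) + t(-19)) = 1/(-9 + (-19)²) = 1/(-9 + 361) = 1/352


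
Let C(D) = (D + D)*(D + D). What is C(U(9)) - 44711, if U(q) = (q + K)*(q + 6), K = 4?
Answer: 107389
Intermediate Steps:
U(q) = (4 + q)*(6 + q) (U(q) = (q + 4)*(q + 6) = (4 + q)*(6 + q))
C(D) = 4*D² (C(D) = (2*D)*(2*D) = 4*D²)
C(U(9)) - 44711 = 4*(24 + 9² + 10*9)² - 44711 = 4*(24 + 81 + 90)² - 44711 = 4*195² - 44711 = 4*38025 - 44711 = 152100 - 44711 = 107389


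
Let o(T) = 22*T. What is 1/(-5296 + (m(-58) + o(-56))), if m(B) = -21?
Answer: -1/6549 ≈ -0.00015269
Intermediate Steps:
1/(-5296 + (m(-58) + o(-56))) = 1/(-5296 + (-21 + 22*(-56))) = 1/(-5296 + (-21 - 1232)) = 1/(-5296 - 1253) = 1/(-6549) = -1/6549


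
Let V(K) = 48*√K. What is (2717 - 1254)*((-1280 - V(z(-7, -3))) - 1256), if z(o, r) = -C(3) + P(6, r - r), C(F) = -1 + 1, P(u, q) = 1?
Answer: -3780392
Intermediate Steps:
C(F) = 0
z(o, r) = 1 (z(o, r) = -1*0 + 1 = 0 + 1 = 1)
(2717 - 1254)*((-1280 - V(z(-7, -3))) - 1256) = (2717 - 1254)*((-1280 - 48*√1) - 1256) = 1463*((-1280 - 48) - 1256) = 1463*(-1328 - 1256) = 1463*(-2584) = -3780392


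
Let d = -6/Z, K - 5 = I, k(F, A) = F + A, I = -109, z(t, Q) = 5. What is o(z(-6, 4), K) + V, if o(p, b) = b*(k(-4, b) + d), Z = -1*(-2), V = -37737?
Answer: -26193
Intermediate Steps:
Z = 2
k(F, A) = A + F
K = -104 (K = 5 - 109 = -104)
d = -3 (d = -6/2 = -6*1/2 = -3)
o(p, b) = b*(-7 + b) (o(p, b) = b*((b - 4) - 3) = b*((-4 + b) - 3) = b*(-7 + b))
o(z(-6, 4), K) + V = -104*(-7 - 104) - 37737 = -104*(-111) - 37737 = 11544 - 37737 = -26193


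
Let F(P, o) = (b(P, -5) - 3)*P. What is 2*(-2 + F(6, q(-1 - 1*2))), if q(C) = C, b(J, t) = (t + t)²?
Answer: 1160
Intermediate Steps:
b(J, t) = 4*t² (b(J, t) = (2*t)² = 4*t²)
F(P, o) = 97*P (F(P, o) = (4*(-5)² - 3)*P = (4*25 - 3)*P = (100 - 3)*P = 97*P)
2*(-2 + F(6, q(-1 - 1*2))) = 2*(-2 + 97*6) = 2*(-2 + 582) = 2*580 = 1160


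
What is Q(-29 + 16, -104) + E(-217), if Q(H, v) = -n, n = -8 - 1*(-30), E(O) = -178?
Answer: -200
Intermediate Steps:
n = 22 (n = -8 + 30 = 22)
Q(H, v) = -22 (Q(H, v) = -1*22 = -22)
Q(-29 + 16, -104) + E(-217) = -22 - 178 = -200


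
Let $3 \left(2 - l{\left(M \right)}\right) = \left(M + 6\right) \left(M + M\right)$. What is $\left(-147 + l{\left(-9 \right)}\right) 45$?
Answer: $-7335$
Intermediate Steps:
$l{\left(M \right)} = 2 - \frac{2 M \left(6 + M\right)}{3}$ ($l{\left(M \right)} = 2 - \frac{\left(M + 6\right) \left(M + M\right)}{3} = 2 - \frac{\left(6 + M\right) 2 M}{3} = 2 - \frac{2 M \left(6 + M\right)}{3}$)
$\left(-147 + l{\left(-9 \right)}\right) 45 = \left(-147 - \left(-38 + 54\right)\right) 45 = \left(-147 + \left(2 + 36 - 54\right)\right) 45 = \left(-147 - 16\right) 45 = \left(-163\right) 45 = -7335$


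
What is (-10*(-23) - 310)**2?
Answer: 6400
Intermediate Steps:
(-10*(-23) - 310)**2 = (230 - 310)**2 = (-80)**2 = 6400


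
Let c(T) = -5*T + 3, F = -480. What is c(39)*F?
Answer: 92160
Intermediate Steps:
c(T) = 3 - 5*T
c(39)*F = (3 - 5*39)*(-480) = (3 - 195)*(-480) = -192*(-480) = 92160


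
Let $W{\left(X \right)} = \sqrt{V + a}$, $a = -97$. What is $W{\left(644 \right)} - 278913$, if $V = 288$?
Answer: $-278913 + \sqrt{191} \approx -2.789 \cdot 10^{5}$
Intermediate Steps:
$W{\left(X \right)} = \sqrt{191}$ ($W{\left(X \right)} = \sqrt{288 - 97} = \sqrt{191}$)
$W{\left(644 \right)} - 278913 = \sqrt{191} - 278913 = -278913 + \sqrt{191}$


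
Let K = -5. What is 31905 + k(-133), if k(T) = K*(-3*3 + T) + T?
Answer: 32482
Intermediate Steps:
k(T) = 45 - 4*T (k(T) = -5*(-3*3 + T) + T = -5*(-9 + T) + T = (45 - 5*T) + T = 45 - 4*T)
31905 + k(-133) = 31905 + (45 - 4*(-133)) = 31905 + (45 + 532) = 31905 + 577 = 32482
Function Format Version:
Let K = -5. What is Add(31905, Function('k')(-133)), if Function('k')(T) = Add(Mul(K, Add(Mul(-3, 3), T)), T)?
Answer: 32482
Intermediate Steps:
Function('k')(T) = Add(45, Mul(-4, T)) (Function('k')(T) = Add(Mul(-5, Add(Mul(-3, 3), T)), T) = Add(Mul(-5, Add(-9, T)), T) = Add(Add(45, Mul(-5, T)), T) = Add(45, Mul(-4, T)))
Add(31905, Function('k')(-133)) = Add(31905, Add(45, Mul(-4, -133))) = Add(31905, Add(45, 532)) = Add(31905, 577) = 32482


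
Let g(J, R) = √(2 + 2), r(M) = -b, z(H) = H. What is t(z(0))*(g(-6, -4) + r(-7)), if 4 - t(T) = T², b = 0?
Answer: 8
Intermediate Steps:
r(M) = 0 (r(M) = -1*0 = 0)
g(J, R) = 2 (g(J, R) = √4 = 2)
t(T) = 4 - T²
t(z(0))*(g(-6, -4) + r(-7)) = (4 - 1*0²)*(2 + 0) = (4 - 1*0)*2 = (4 + 0)*2 = 4*2 = 8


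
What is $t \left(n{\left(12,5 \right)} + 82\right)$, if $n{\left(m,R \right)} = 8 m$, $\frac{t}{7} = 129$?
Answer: $160734$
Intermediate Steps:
$t = 903$ ($t = 7 \cdot 129 = 903$)
$t \left(n{\left(12,5 \right)} + 82\right) = 903 \left(8 \cdot 12 + 82\right) = 903 \left(96 + 82\right) = 903 \cdot 178 = 160734$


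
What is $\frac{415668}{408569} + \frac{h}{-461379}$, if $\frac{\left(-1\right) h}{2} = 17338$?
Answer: $\frac{205948024816}{188505156651} \approx 1.0925$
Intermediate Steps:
$h = -34676$ ($h = \left(-2\right) 17338 = -34676$)
$\frac{415668}{408569} + \frac{h}{-461379} = \frac{415668}{408569} - \frac{34676}{-461379} = 415668 \cdot \frac{1}{408569} - - \frac{34676}{461379} = \frac{415668}{408569} + \frac{34676}{461379} = \frac{205948024816}{188505156651}$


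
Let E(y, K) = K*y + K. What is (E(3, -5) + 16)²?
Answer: 16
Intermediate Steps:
E(y, K) = K + K*y
(E(3, -5) + 16)² = (-5*(1 + 3) + 16)² = (-5*4 + 16)² = (-20 + 16)² = (-4)² = 16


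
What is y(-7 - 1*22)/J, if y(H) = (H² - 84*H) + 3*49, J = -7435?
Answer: -3424/7435 ≈ -0.46052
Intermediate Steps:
y(H) = 147 + H² - 84*H (y(H) = (H² - 84*H) + 147 = 147 + H² - 84*H)
y(-7 - 1*22)/J = (147 + (-7 - 1*22)² - 84*(-7 - 1*22))/(-7435) = (147 + (-7 - 22)² - 84*(-7 - 22))*(-1/7435) = (147 + (-29)² - 84*(-29))*(-1/7435) = (147 + 841 + 2436)*(-1/7435) = 3424*(-1/7435) = -3424/7435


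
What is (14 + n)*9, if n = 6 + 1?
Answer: 189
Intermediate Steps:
n = 7
(14 + n)*9 = (14 + 7)*9 = 21*9 = 189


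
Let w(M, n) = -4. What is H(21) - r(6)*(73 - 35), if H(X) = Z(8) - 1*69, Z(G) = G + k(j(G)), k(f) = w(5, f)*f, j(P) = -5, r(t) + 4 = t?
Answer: -117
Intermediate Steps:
r(t) = -4 + t
k(f) = -4*f
Z(G) = 20 + G (Z(G) = G - 4*(-5) = G + 20 = 20 + G)
H(X) = -41 (H(X) = (20 + 8) - 1*69 = 28 - 69 = -41)
H(21) - r(6)*(73 - 35) = -41 - (-4 + 6)*(73 - 35) = -41 - 2*38 = -41 - 1*76 = -41 - 76 = -117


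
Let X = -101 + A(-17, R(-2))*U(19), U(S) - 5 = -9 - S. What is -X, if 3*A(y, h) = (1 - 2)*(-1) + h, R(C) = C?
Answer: 280/3 ≈ 93.333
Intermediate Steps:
A(y, h) = 1/3 + h/3 (A(y, h) = ((1 - 2)*(-1) + h)/3 = (-1*(-1) + h)/3 = (1 + h)/3 = 1/3 + h/3)
U(S) = -4 - S (U(S) = 5 + (-9 - S) = -4 - S)
X = -280/3 (X = -101 + (1/3 + (1/3)*(-2))*(-4 - 1*19) = -101 + (1/3 - 2/3)*(-4 - 19) = -101 - 1/3*(-23) = -101 + 23/3 = -280/3 ≈ -93.333)
-X = -1*(-280/3) = 280/3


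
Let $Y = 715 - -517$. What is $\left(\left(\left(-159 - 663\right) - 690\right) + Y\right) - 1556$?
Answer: $-1836$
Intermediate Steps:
$Y = 1232$ ($Y = 715 + 517 = 1232$)
$\left(\left(\left(-159 - 663\right) - 690\right) + Y\right) - 1556 = \left(\left(\left(-159 - 663\right) - 690\right) + 1232\right) - 1556 = \left(\left(-822 - 690\right) + 1232\right) - 1556 = \left(-1512 + 1232\right) - 1556 = -280 - 1556 = -1836$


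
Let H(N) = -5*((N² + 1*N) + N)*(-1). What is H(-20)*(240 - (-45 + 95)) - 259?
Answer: 341741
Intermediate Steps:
H(N) = 5*N² + 10*N (H(N) = -5*((N² + N) + N)*(-1) = -5*((N + N²) + N)*(-1) = -5*(N² + 2*N)*(-1) = (-10*N - 5*N²)*(-1) = 5*N² + 10*N)
H(-20)*(240 - (-45 + 95)) - 259 = (5*(-20)*(2 - 20))*(240 - (-45 + 95)) - 259 = (5*(-20)*(-18))*(240 - 1*50) - 259 = 1800*(240 - 50) - 259 = 1800*190 - 259 = 342000 - 259 = 341741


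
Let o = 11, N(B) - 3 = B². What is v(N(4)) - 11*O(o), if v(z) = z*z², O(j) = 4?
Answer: 6815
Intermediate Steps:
N(B) = 3 + B²
v(z) = z³
v(N(4)) - 11*O(o) = (3 + 4²)³ - 11*4 = (3 + 16)³ - 44 = 19³ - 44 = 6859 - 44 = 6815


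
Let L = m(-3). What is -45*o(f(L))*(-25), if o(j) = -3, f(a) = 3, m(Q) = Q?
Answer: -3375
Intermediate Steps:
L = -3
-45*o(f(L))*(-25) = -45*(-3)*(-25) = 135*(-25) = -3375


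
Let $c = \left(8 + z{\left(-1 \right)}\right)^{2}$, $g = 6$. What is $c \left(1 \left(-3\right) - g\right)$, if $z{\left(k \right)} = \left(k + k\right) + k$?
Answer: $-225$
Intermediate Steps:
$z{\left(k \right)} = 3 k$ ($z{\left(k \right)} = 2 k + k = 3 k$)
$c = 25$ ($c = \left(8 + 3 \left(-1\right)\right)^{2} = \left(8 - 3\right)^{2} = 5^{2} = 25$)
$c \left(1 \left(-3\right) - g\right) = 25 \left(1 \left(-3\right) - 6\right) = 25 \left(-3 - 6\right) = 25 \left(-9\right) = -225$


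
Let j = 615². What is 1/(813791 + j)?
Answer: 1/1192016 ≈ 8.3892e-7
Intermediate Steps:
j = 378225
1/(813791 + j) = 1/(813791 + 378225) = 1/1192016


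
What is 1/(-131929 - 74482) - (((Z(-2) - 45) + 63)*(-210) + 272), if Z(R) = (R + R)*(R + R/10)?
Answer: 1105537315/206411 ≈ 5356.0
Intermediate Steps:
Z(R) = 11*R**2/5 (Z(R) = (2*R)*(R + R*(1/10)) = (2*R)*(R + R/10) = (2*R)*(11*R/10) = 11*R**2/5)
1/(-131929 - 74482) - (((Z(-2) - 45) + 63)*(-210) + 272) = 1/(-131929 - 74482) - ((((11/5)*(-2)**2 - 45) + 63)*(-210) + 272) = 1/(-206411) - ((((11/5)*4 - 45) + 63)*(-210) + 272) = -1/206411 - (((44/5 - 45) + 63)*(-210) + 272) = -1/206411 - ((-181/5 + 63)*(-210) + 272) = -1/206411 - ((134/5)*(-210) + 272) = -1/206411 - (-5628 + 272) = -1/206411 - 1*(-5356) = -1/206411 + 5356 = 1105537315/206411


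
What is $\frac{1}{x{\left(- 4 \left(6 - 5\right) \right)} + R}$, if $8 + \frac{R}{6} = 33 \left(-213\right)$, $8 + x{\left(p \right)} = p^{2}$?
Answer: $- \frac{1}{42214} \approx -2.3689 \cdot 10^{-5}$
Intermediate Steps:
$x{\left(p \right)} = -8 + p^{2}$
$R = -42222$ ($R = -48 + 6 \cdot 33 \left(-213\right) = -48 + 6 \left(-7029\right) = -48 - 42174 = -42222$)
$\frac{1}{x{\left(- 4 \left(6 - 5\right) \right)} + R} = \frac{1}{\left(-8 + \left(- 4 \left(6 - 5\right)\right)^{2}\right) - 42222} = \frac{1}{\left(-8 + \left(\left(-4\right) 1\right)^{2}\right) - 42222} = \frac{1}{\left(-8 + \left(-4\right)^{2}\right) - 42222} = \frac{1}{\left(-8 + 16\right) - 42222} = \frac{1}{8 - 42222} = \frac{1}{-42214} = - \frac{1}{42214}$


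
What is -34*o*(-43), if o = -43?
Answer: -62866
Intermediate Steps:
-34*o*(-43) = -34*(-43)*(-43) = 1462*(-43) = -62866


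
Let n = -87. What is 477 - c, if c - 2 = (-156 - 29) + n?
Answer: 747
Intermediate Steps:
c = -270 (c = 2 + ((-156 - 29) - 87) = 2 + (-185 - 87) = 2 - 272 = -270)
477 - c = 477 - 1*(-270) = 477 + 270 = 747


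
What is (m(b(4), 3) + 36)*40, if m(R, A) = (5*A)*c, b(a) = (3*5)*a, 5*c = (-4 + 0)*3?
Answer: 0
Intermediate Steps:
c = -12/5 (c = ((-4 + 0)*3)/5 = (-4*3)/5 = (1/5)*(-12) = -12/5 ≈ -2.4000)
b(a) = 15*a
m(R, A) = -12*A (m(R, A) = (5*A)*(-12/5) = -12*A)
(m(b(4), 3) + 36)*40 = (-12*3 + 36)*40 = (-36 + 36)*40 = 0*40 = 0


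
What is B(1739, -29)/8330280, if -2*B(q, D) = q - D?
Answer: -221/2082570 ≈ -0.00010612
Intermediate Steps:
B(q, D) = D/2 - q/2 (B(q, D) = -(q - D)/2 = D/2 - q/2)
B(1739, -29)/8330280 = ((1/2)*(-29) - 1/2*1739)/8330280 = (-29/2 - 1739/2)*(1/8330280) = -884*1/8330280 = -221/2082570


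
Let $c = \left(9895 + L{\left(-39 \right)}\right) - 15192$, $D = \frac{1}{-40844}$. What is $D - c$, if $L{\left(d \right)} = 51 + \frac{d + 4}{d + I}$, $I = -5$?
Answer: $\frac{589146617}{112321} \approx 5245.2$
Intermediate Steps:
$L{\left(d \right)} = 51 + \frac{4 + d}{-5 + d}$ ($L{\left(d \right)} = 51 + \frac{d + 4}{d - 5} = 51 + \frac{4 + d}{-5 + d}$)
$D = - \frac{1}{40844} \approx -2.4483 \cdot 10^{-5}$
$c = - \frac{230789}{44}$ ($c = \left(9895 + \frac{-251 + 52 \left(-39\right)}{-5 - 39}\right) - 15192 = \left(9895 + \frac{-251 - 2028}{-44}\right) - 15192 = \left(9895 - - \frac{2279}{44}\right) - 15192 = \left(9895 + \frac{2279}{44}\right) - 15192 = \frac{437659}{44} - 15192 = - \frac{230789}{44} \approx -5245.2$)
$D - c = - \frac{1}{40844} - - \frac{230789}{44} = - \frac{1}{40844} + \frac{230789}{44} = \frac{589146617}{112321}$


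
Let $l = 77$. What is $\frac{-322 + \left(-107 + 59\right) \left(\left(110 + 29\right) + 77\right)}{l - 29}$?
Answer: $- \frac{5345}{24} \approx -222.71$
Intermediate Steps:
$\frac{-322 + \left(-107 + 59\right) \left(\left(110 + 29\right) + 77\right)}{l - 29} = \frac{-322 + \left(-107 + 59\right) \left(\left(110 + 29\right) + 77\right)}{77 - 29} = \frac{-322 - 48 \left(139 + 77\right)}{48} = \left(-322 - 10368\right) \frac{1}{48} = \left(-10690\right) \frac{1}{48} = - \frac{5345}{24}$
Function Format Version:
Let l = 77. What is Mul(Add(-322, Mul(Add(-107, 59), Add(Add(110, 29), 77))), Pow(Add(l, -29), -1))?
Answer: Rational(-5345, 24) ≈ -222.71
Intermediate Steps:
Mul(Add(-322, Mul(Add(-107, 59), Add(Add(110, 29), 77))), Pow(Add(l, -29), -1)) = Mul(Add(-322, Mul(Add(-107, 59), Add(Add(110, 29), 77))), Pow(Add(77, -29), -1)) = Mul(Add(-322, Mul(-48, Add(139, 77))), Pow(48, -1)) = Mul(Add(-322, Mul(-48, 216)), Rational(1, 48)) = Mul(Add(-322, -10368), Rational(1, 48)) = Mul(-10690, Rational(1, 48)) = Rational(-5345, 24)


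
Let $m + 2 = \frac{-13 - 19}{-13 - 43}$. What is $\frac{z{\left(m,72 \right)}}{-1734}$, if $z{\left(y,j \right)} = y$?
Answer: $\frac{5}{6069} \approx 0.00082386$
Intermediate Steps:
$m = - \frac{10}{7}$ ($m = -2 + \frac{-13 - 19}{-13 - 43} = -2 - \frac{32}{-56} = -2 - - \frac{4}{7} = -2 + \frac{4}{7} = - \frac{10}{7} \approx -1.4286$)
$\frac{z{\left(m,72 \right)}}{-1734} = - \frac{10}{7 \left(-1734\right)} = \left(- \frac{10}{7}\right) \left(- \frac{1}{1734}\right) = \frac{5}{6069}$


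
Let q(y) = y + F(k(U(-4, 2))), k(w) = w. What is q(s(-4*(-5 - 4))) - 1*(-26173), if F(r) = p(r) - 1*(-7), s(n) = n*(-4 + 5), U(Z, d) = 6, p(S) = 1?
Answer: 26217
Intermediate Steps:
s(n) = n (s(n) = n*1 = n)
F(r) = 8 (F(r) = 1 - 1*(-7) = 1 + 7 = 8)
q(y) = 8 + y (q(y) = y + 8 = 8 + y)
q(s(-4*(-5 - 4))) - 1*(-26173) = (8 - 4*(-5 - 4)) - 1*(-26173) = (8 - 4*(-9)) + 26173 = (8 + 36) + 26173 = 44 + 26173 = 26217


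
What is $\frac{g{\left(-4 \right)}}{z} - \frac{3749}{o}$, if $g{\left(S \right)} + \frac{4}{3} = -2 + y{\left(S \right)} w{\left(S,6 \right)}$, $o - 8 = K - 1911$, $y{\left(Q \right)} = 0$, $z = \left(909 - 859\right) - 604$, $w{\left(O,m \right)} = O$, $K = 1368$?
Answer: $\frac{3118094}{444585} \approx 7.0135$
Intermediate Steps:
$z = -554$ ($z = 50 - 604 = -554$)
$o = -535$ ($o = 8 + \left(1368 - 1911\right) = 8 - 543 = -535$)
$g{\left(S \right)} = - \frac{10}{3}$ ($g{\left(S \right)} = - \frac{4}{3} - \left(2 + 0 S\right) = - \frac{4}{3} + \left(-2 + 0\right) = - \frac{4}{3} - 2 = - \frac{10}{3}$)
$\frac{g{\left(-4 \right)}}{z} - \frac{3749}{o} = - \frac{10}{3 \left(-554\right)} - \frac{3749}{-535} = \left(- \frac{10}{3}\right) \left(- \frac{1}{554}\right) - - \frac{3749}{535} = \frac{5}{831} + \frac{3749}{535} = \frac{3118094}{444585}$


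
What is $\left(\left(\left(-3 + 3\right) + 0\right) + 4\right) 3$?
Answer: $12$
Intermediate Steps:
$\left(\left(\left(-3 + 3\right) + 0\right) + 4\right) 3 = \left(\left(0 + 0\right) + 4\right) 3 = \left(0 + 4\right) 3 = 4 \cdot 3 = 12$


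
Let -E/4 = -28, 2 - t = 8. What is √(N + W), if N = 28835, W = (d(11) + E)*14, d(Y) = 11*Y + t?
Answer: 3*√3557 ≈ 178.92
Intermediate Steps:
t = -6 (t = 2 - 1*8 = 2 - 8 = -6)
E = 112 (E = -4*(-28) = 112)
d(Y) = -6 + 11*Y (d(Y) = 11*Y - 6 = -6 + 11*Y)
W = 3178 (W = ((-6 + 11*11) + 112)*14 = ((-6 + 121) + 112)*14 = (115 + 112)*14 = 227*14 = 3178)
√(N + W) = √(28835 + 3178) = √32013 = 3*√3557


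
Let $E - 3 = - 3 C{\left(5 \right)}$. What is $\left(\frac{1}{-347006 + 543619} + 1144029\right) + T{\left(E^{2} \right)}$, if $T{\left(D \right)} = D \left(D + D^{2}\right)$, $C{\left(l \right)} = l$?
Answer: $\frac{816091213138}{196613} \approx 4.1507 \cdot 10^{6}$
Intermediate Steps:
$E = -12$ ($E = 3 - 15 = -12$)
$\left(\frac{1}{-347006 + 543619} + 1144029\right) + T{\left(E^{2} \right)} = \left(\frac{1}{-347006 + 543619} + 1144029\right) + \left(\left(-12\right)^{2}\right)^{2} \left(1 + \left(-12\right)^{2}\right) = \left(\frac{1}{196613} + 1144029\right) + 144^{2} \left(1 + 144\right) = \left(\frac{1}{196613} + 1144029\right) + 20736 \cdot 145 = \frac{224930973778}{196613} + 3006720 = \frac{816091213138}{196613}$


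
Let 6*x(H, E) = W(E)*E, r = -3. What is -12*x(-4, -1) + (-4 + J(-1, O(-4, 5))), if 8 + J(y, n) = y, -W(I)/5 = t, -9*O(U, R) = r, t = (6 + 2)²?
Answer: -653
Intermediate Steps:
t = 64 (t = 8² = 64)
O(U, R) = ⅓ (O(U, R) = -⅑*(-3) = ⅓)
W(I) = -320 (W(I) = -5*64 = -320)
J(y, n) = -8 + y
x(H, E) = -160*E/3 (x(H, E) = (-320*E)/6 = -160*E/3)
-12*x(-4, -1) + (-4 + J(-1, O(-4, 5))) = -(-640)*(-1) + (-4 + (-8 - 1)) = -12*160/3 + (-4 - 9) = -640 - 13 = -653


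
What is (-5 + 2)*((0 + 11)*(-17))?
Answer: 561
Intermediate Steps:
(-5 + 2)*((0 + 11)*(-17)) = -33*(-17) = -3*(-187) = 561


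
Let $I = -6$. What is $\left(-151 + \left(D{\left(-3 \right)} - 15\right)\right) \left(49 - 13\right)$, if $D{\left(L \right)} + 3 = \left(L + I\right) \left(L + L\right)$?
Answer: $-4140$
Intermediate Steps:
$D{\left(L \right)} = -3 + 2 L \left(-6 + L\right)$ ($D{\left(L \right)} = -3 + \left(L - 6\right) \left(L + L\right) = -3 + \left(-6 + L\right) 2 L = -3 + 2 L \left(-6 + L\right)$)
$\left(-151 + \left(D{\left(-3 \right)} - 15\right)\right) \left(49 - 13\right) = \left(-151 - -36\right) \left(49 - 13\right) = \left(-151 + \left(\left(-3 + 36 + 2 \cdot 9\right) - 15\right)\right) 36 = \left(-151 + \left(\left(-3 + 36 + 18\right) - 15\right)\right) 36 = \left(-151 + \left(51 - 15\right)\right) 36 = \left(-151 + 36\right) 36 = \left(-115\right) 36 = -4140$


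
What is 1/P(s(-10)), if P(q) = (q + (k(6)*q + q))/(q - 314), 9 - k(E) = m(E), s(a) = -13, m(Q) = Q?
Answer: 327/65 ≈ 5.0308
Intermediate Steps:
k(E) = 9 - E
P(q) = 5*q/(-314 + q) (P(q) = (q + ((9 - 1*6)*q + q))/(q - 314) = (q + ((9 - 6)*q + q))/(-314 + q) = (q + (3*q + q))/(-314 + q) = (q + 4*q)/(-314 + q) = (5*q)/(-314 + q) = 5*q/(-314 + q))
1/P(s(-10)) = 1/(5*(-13)/(-314 - 13)) = 1/(5*(-13)/(-327)) = 1/(5*(-13)*(-1/327)) = 1/(65/327) = 327/65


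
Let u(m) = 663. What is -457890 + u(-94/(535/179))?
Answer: -457227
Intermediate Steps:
-457890 + u(-94/(535/179)) = -457890 + 663 = -457227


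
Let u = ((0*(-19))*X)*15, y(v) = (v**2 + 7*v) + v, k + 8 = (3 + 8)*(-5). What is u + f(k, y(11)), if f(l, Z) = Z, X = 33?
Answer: 209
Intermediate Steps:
k = -63 (k = -8 + (3 + 8)*(-5) = -8 + 11*(-5) = -8 - 55 = -63)
y(v) = v**2 + 8*v
u = 0 (u = ((0*(-19))*33)*15 = (0*33)*15 = 0*15 = 0)
u + f(k, y(11)) = 0 + 11*(8 + 11) = 0 + 11*19 = 0 + 209 = 209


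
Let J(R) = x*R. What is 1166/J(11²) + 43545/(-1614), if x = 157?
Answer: -25010377/929126 ≈ -26.918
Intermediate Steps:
J(R) = 157*R
1166/J(11²) + 43545/(-1614) = 1166/((157*11²)) + 43545/(-1614) = 1166/((157*121)) + 43545*(-1/1614) = 1166/18997 - 14515/538 = 1166*(1/18997) - 14515/538 = 106/1727 - 14515/538 = -25010377/929126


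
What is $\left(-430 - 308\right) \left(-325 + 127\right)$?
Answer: $146124$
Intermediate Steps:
$\left(-430 - 308\right) \left(-325 + 127\right) = \left(-738\right) \left(-198\right) = 146124$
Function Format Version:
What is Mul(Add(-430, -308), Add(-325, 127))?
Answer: 146124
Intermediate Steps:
Mul(Add(-430, -308), Add(-325, 127)) = Mul(-738, -198) = 146124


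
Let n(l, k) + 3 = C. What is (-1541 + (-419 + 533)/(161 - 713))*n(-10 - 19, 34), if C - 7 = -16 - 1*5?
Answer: 2410447/92 ≈ 26201.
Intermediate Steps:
C = -14 (C = 7 + (-16 - 1*5) = 7 + (-16 - 5) = 7 - 21 = -14)
n(l, k) = -17 (n(l, k) = -3 - 14 = -17)
(-1541 + (-419 + 533)/(161 - 713))*n(-10 - 19, 34) = (-1541 + (-419 + 533)/(161 - 713))*(-17) = (-1541 + 114/(-552))*(-17) = (-1541 + 114*(-1/552))*(-17) = (-1541 - 19/92)*(-17) = -141791/92*(-17) = 2410447/92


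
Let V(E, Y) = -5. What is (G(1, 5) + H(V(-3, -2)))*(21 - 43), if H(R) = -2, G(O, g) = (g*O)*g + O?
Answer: -528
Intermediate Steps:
G(O, g) = O + O*g² (G(O, g) = (O*g)*g + O = O*g² + O = O + O*g²)
(G(1, 5) + H(V(-3, -2)))*(21 - 43) = (1*(1 + 5²) - 2)*(21 - 43) = (1*(1 + 25) - 2)*(-22) = (1*26 - 2)*(-22) = (26 - 2)*(-22) = 24*(-22) = -528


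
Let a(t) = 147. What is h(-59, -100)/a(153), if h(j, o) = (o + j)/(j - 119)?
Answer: 53/8722 ≈ 0.0060766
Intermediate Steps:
h(j, o) = (j + o)/(-119 + j)
h(-59, -100)/a(153) = ((-59 - 100)/(-119 - 59))/147 = (-159/(-178))*(1/147) = -1/178*(-159)*(1/147) = (159/178)*(1/147) = 53/8722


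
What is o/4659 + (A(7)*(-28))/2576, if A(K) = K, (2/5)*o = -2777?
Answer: -671323/428628 ≈ -1.5662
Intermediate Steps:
o = -13885/2 (o = (5/2)*(-2777) = -13885/2 ≈ -6942.5)
o/4659 + (A(7)*(-28))/2576 = -13885/2/4659 + (7*(-28))/2576 = -13885/2*1/4659 - 196*1/2576 = -13885/9318 - 7/92 = -671323/428628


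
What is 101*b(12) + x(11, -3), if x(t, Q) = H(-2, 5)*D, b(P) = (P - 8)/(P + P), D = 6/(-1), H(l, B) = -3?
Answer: 209/6 ≈ 34.833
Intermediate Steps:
D = -6 (D = 6*(-1) = -6)
b(P) = (-8 + P)/(2*P) (b(P) = (-8 + P)/((2*P)) = (-8 + P)*(1/(2*P)) = (-8 + P)/(2*P))
x(t, Q) = 18 (x(t, Q) = -3*(-6) = 18)
101*b(12) + x(11, -3) = 101*((½)*(-8 + 12)/12) + 18 = 101*((½)*(1/12)*4) + 18 = 101*(⅙) + 18 = 101/6 + 18 = 209/6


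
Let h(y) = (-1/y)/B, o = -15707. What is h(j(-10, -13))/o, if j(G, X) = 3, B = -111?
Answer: -1/5230431 ≈ -1.9119e-7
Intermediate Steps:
h(y) = 1/(111*y) (h(y) = -1/y/(-111) = -1/y*(-1/111) = 1/(111*y))
h(j(-10, -13))/o = ((1/111)/3)/(-15707) = ((1/111)*(⅓))*(-1/15707) = (1/333)*(-1/15707) = -1/5230431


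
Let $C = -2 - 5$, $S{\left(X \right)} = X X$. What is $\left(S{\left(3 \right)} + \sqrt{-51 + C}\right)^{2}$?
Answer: $\left(9 + i \sqrt{58}\right)^{2} \approx 23.0 + 137.08 i$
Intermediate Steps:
$S{\left(X \right)} = X^{2}$
$C = -7$ ($C = -2 - 5 = -7$)
$\left(S{\left(3 \right)} + \sqrt{-51 + C}\right)^{2} = \left(3^{2} + \sqrt{-51 - 7}\right)^{2} = \left(9 + \sqrt{-58}\right)^{2} = \left(9 + i \sqrt{58}\right)^{2}$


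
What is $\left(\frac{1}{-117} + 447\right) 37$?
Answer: $\frac{1935026}{117} \approx 16539.0$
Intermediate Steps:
$\left(\frac{1}{-117} + 447\right) 37 = \left(- \frac{1}{117} + 447\right) 37 = \frac{52298}{117} \cdot 37 = \frac{1935026}{117}$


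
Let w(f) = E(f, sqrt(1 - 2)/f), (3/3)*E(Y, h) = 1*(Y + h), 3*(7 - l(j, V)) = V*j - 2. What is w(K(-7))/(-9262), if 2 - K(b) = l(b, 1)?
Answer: 4/4631 + I/74096 ≈ 0.00086374 + 1.3496e-5*I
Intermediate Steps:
l(j, V) = 23/3 - V*j/3 (l(j, V) = 7 - (V*j - 2)/3 = 7 - (-2 + V*j)/3 = 7 + (2/3 - V*j/3) = 23/3 - V*j/3)
K(b) = -17/3 + b/3 (K(b) = 2 - (23/3 - 1/3*1*b) = 2 - (23/3 - b/3) = 2 + (-23/3 + b/3) = -17/3 + b/3)
E(Y, h) = Y + h (E(Y, h) = 1*(Y + h) = Y + h)
w(f) = f + I/f (w(f) = f + sqrt(1 - 2)/f = f + sqrt(-1)/f = f + I/f)
w(K(-7))/(-9262) = ((-17/3 + (1/3)*(-7)) + I/(-17/3 + (1/3)*(-7)))/(-9262) = ((-17/3 - 7/3) + I/(-17/3 - 7/3))*(-1/9262) = (-8 + I/(-8))*(-1/9262) = (-8 + I*(-1/8))*(-1/9262) = (-8 - I/8)*(-1/9262) = 4/4631 + I/74096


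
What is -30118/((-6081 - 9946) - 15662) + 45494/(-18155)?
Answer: -894867076/575313795 ≈ -1.5554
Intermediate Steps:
-30118/((-6081 - 9946) - 15662) + 45494/(-18155) = -30118/(-16027 - 15662) + 45494*(-1/18155) = -30118/(-31689) - 45494/18155 = -30118*(-1/31689) - 45494/18155 = 30118/31689 - 45494/18155 = -894867076/575313795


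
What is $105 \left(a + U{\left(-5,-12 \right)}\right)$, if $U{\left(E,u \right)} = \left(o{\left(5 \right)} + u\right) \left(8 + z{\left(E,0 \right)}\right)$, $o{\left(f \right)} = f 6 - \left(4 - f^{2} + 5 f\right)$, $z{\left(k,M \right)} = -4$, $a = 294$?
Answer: $36750$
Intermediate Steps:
$o{\left(f \right)} = -4 + f + f^{2}$ ($o{\left(f \right)} = 6 f - \left(4 - f^{2} + 5 f\right) = -4 + f + f^{2}$)
$U{\left(E,u \right)} = 104 + 4 u$ ($U{\left(E,u \right)} = \left(\left(-4 + 5 + 5^{2}\right) + u\right) \left(8 - 4\right) = \left(\left(-4 + 5 + 25\right) + u\right) 4 = \left(26 + u\right) 4 = 104 + 4 u$)
$105 \left(a + U{\left(-5,-12 \right)}\right) = 105 \left(294 + \left(104 + 4 \left(-12\right)\right)\right) = 105 \left(294 + \left(104 - 48\right)\right) = 105 \left(294 + 56\right) = 105 \cdot 350 = 36750$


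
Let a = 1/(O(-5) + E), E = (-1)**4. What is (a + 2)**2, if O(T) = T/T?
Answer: 25/4 ≈ 6.2500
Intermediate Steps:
O(T) = 1
E = 1
a = 1/2 (a = 1/(1 + 1) = 1/2 ≈ 0.50000)
(a + 2)**2 = (1/2 + 2)**2 = (5/2)**2 = 25/4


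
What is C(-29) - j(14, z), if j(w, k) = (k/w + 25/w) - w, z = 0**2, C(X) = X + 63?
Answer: 647/14 ≈ 46.214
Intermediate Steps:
C(X) = 63 + X
z = 0
j(w, k) = -w + 25/w + k/w (j(w, k) = (25/w + k/w) - w = -w + 25/w + k/w)
C(-29) - j(14, z) = (63 - 29) - (25 + 0 - 1*14**2)/14 = 34 - (25 + 0 - 1*196)/14 = 34 - (25 + 0 - 196)/14 = 34 - (-171)/14 = 34 - 1*(-171/14) = 34 + 171/14 = 647/14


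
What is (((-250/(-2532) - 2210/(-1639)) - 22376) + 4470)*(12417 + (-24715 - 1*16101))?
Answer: 1055064929053891/2074974 ≈ 5.0847e+8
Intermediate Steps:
(((-250/(-2532) - 2210/(-1639)) - 22376) + 4470)*(12417 + (-24715 - 1*16101)) = (((-250*(-1/2532) - 2210*(-1/1639)) - 22376) + 4470)*(12417 + (-24715 - 16101)) = (((125/1266 + 2210/1639) - 22376) + 4470)*(12417 - 40816) = ((3002735/2074974 - 22376) + 4470)*(-28399) = (-46426615489/2074974 + 4470)*(-28399) = -37151481709/2074974*(-28399) = 1055064929053891/2074974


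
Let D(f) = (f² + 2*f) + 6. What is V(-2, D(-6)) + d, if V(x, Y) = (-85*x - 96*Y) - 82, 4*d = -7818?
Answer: -9493/2 ≈ -4746.5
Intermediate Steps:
d = -3909/2 (d = (¼)*(-7818) = -3909/2 ≈ -1954.5)
D(f) = 6 + f² + 2*f
V(x, Y) = -82 - 96*Y - 85*x (V(x, Y) = (-96*Y - 85*x) - 82 = -82 - 96*Y - 85*x)
V(-2, D(-6)) + d = (-82 - 96*(6 + (-6)² + 2*(-6)) - 85*(-2)) - 3909/2 = (-82 - 96*(6 + 36 - 12) + 170) - 3909/2 = (-82 - 96*30 + 170) - 3909/2 = (-82 - 2880 + 170) - 3909/2 = -2792 - 3909/2 = -9493/2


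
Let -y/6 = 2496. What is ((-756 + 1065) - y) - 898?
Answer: 14387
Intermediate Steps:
y = -14976 (y = -6*2496 = -14976)
((-756 + 1065) - y) - 898 = ((-756 + 1065) - 1*(-14976)) - 898 = (309 + 14976) - 898 = 15285 - 898 = 14387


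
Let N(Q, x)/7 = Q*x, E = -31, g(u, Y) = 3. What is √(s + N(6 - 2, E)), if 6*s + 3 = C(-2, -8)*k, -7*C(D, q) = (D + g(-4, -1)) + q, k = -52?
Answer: I*√31578/6 ≈ 29.617*I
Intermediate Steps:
C(D, q) = -3/7 - D/7 - q/7 (C(D, q) = -((D + 3) + q)/7 = -((3 + D) + q)/7 = -(3 + D + q)/7 = -3/7 - D/7 - q/7)
N(Q, x) = 7*Q*x (N(Q, x) = 7*(Q*x) = 7*Q*x)
s = -55/6 (s = -½ + ((-3/7 - ⅐*(-2) - ⅐*(-8))*(-52))/6 = -½ + ((-3/7 + 2/7 + 8/7)*(-52))/6 = -½ + (1*(-52))/6 = -½ + (⅙)*(-52) = -½ - 26/3 = -55/6 ≈ -9.1667)
√(s + N(6 - 2, E)) = √(-55/6 + 7*(6 - 2)*(-31)) = √(-55/6 + 7*4*(-31)) = √(-55/6 - 868) = √(-5263/6) = I*√31578/6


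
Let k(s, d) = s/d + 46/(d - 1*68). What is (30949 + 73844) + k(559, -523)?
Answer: 32390428322/309093 ≈ 1.0479e+5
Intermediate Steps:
k(s, d) = 46/(-68 + d) + s/d (k(s, d) = s/d + 46/(d - 68) = s/d + 46/(-68 + d) = 46/(-68 + d) + s/d)
(30949 + 73844) + k(559, -523) = (30949 + 73844) + (-68*559 + 46*(-523) - 523*559)/((-523)*(-68 - 523)) = 104793 - 1/523*(-38012 - 24058 - 292357)/(-591) = 104793 - 1/523*(-1/591)*(-354427) = 104793 - 354427/309093 = 32390428322/309093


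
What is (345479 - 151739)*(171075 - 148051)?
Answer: 4460669760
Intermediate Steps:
(345479 - 151739)*(171075 - 148051) = 193740*23024 = 4460669760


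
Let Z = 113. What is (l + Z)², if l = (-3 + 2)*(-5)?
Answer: 13924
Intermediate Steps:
l = 5 (l = -1*(-5) = 5)
(l + Z)² = (5 + 113)² = 118² = 13924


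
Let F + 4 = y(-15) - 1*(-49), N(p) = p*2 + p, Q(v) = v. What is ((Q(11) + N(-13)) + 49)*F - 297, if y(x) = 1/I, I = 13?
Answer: 8445/13 ≈ 649.62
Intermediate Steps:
y(x) = 1/13
N(p) = 3*p (N(p) = 2*p + p = 3*p)
F = 586/13 (F = -4 + (1/13 - 1*(-49)) = -4 + (1/13 + 49) = -4 + 638/13 = 586/13 ≈ 45.077)
((Q(11) + N(-13)) + 49)*F - 297 = ((11 + 3*(-13)) + 49)*(586/13) - 297 = ((11 - 39) + 49)*(586/13) - 297 = (-28 + 49)*(586/13) - 297 = 21*(586/13) - 297 = 12306/13 - 297 = 8445/13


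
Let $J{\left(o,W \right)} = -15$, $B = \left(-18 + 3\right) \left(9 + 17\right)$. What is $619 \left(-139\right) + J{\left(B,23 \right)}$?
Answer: $-86056$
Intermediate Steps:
$B = -390$ ($B = \left(-15\right) 26 = -390$)
$619 \left(-139\right) + J{\left(B,23 \right)} = 619 \left(-139\right) - 15 = -86041 - 15 = -86056$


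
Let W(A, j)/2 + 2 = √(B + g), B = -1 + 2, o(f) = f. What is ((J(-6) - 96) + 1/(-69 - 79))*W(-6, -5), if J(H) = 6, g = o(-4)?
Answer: 13321/37 - 13321*I*√3/74 ≈ 360.03 - 311.79*I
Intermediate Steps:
g = -4
B = 1
W(A, j) = -4 + 2*I*√3 (W(A, j) = -4 + 2*√(1 - 4) = -4 + 2*√(-3) = -4 + 2*(I*√3) = -4 + 2*I*√3)
((J(-6) - 96) + 1/(-69 - 79))*W(-6, -5) = ((6 - 96) + 1/(-69 - 79))*(-4 + 2*I*√3) = (-90 + 1/(-148))*(-4 + 2*I*√3) = (-90 - 1/148)*(-4 + 2*I*√3) = -13321*(-4 + 2*I*√3)/148 = 13321/37 - 13321*I*√3/74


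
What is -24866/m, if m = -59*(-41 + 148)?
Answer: 24866/6313 ≈ 3.9389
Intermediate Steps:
m = -6313 (m = -59*107 = -6313)
-24866/m = -24866/(-6313) = -24866*(-1/6313) = 24866/6313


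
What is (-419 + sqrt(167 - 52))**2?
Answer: (419 - sqrt(115))**2 ≈ 1.6669e+5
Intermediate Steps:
(-419 + sqrt(167 - 52))**2 = (-419 + sqrt(115))**2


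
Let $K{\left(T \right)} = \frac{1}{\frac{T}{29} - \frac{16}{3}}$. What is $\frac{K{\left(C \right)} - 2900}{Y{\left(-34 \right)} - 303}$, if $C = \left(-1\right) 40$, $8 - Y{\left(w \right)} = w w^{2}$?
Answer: $- \frac{1693687}{22781256} \approx -0.074346$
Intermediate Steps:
$Y{\left(w \right)} = 8 - w^{3}$ ($Y{\left(w \right)} = 8 - w w^{2} = 8 - w^{3}$)
$C = -40$
$K{\left(T \right)} = \frac{1}{- \frac{16}{3} + \frac{T}{29}}$ ($K{\left(T \right)} = \frac{1}{T \frac{1}{29} - \frac{16}{3}} = \frac{1}{\frac{T}{29} - \frac{16}{3}} = \frac{1}{- \frac{16}{3} + \frac{T}{29}}$)
$\frac{K{\left(C \right)} - 2900}{Y{\left(-34 \right)} - 303} = \frac{\frac{87}{-464 + 3 \left(-40\right)} - 2900}{\left(8 - \left(-34\right)^{3}\right) - 303} = \frac{\frac{87}{-464 - 120} - 2900}{\left(8 - -39304\right) - 303} = \frac{\frac{87}{-584} - 2900}{\left(8 + 39304\right) - 303} = \frac{87 \left(- \frac{1}{584}\right) - 2900}{39312 - 303} = \frac{- \frac{87}{584} - 2900}{39009} = \left(- \frac{1693687}{584}\right) \frac{1}{39009} = - \frac{1693687}{22781256}$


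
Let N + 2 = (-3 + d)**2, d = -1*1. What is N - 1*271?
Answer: -257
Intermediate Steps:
d = -1
N = 14 (N = -2 + (-3 - 1)**2 = -2 + (-4)**2 = -2 + 16 = 14)
N - 1*271 = 14 - 1*271 = 14 - 271 = -257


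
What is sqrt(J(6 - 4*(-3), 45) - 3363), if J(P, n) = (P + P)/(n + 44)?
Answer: I*sqrt(26635119)/89 ≈ 57.988*I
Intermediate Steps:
J(P, n) = 2*P/(44 + n) (J(P, n) = (2*P)/(44 + n) = 2*P/(44 + n))
sqrt(J(6 - 4*(-3), 45) - 3363) = sqrt(2*(6 - 4*(-3))/(44 + 45) - 3363) = sqrt(2*(6 + 12)/89 - 3363) = sqrt(2*18*(1/89) - 3363) = sqrt(36/89 - 3363) = sqrt(-299271/89) = I*sqrt(26635119)/89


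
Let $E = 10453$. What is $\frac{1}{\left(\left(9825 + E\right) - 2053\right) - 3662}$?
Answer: $\frac{1}{14563} \approx 6.8667 \cdot 10^{-5}$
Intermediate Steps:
$\frac{1}{\left(\left(9825 + E\right) - 2053\right) - 3662} = \frac{1}{\left(\left(9825 + 10453\right) - 2053\right) - 3662} = \frac{1}{\left(20278 - 2053\right) - 3662} = \frac{1}{18225 - 3662} = \frac{1}{14563}$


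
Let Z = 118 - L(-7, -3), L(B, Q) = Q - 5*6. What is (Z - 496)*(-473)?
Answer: 163185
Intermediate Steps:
L(B, Q) = -30 + Q (L(B, Q) = Q - 30 = -30 + Q)
Z = 151 (Z = 118 - (-30 - 3) = 118 - 1*(-33) = 118 + 33 = 151)
(Z - 496)*(-473) = (151 - 496)*(-473) = -345*(-473) = 163185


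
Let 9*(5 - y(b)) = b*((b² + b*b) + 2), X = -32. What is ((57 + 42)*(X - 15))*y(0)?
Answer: -23265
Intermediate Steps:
y(b) = 5 - b*(2 + 2*b²)/9 (y(b) = 5 - b*((b² + b*b) + 2)/9 = 5 - b*((b² + b²) + 2)/9 = 5 - b*(2*b² + 2)/9 = 5 - b*(2 + 2*b²)/9)
((57 + 42)*(X - 15))*y(0) = ((57 + 42)*(-32 - 15))*(5 - 2/9*0 - 2/9*0³) = (99*(-47))*(5 + 0 - 2/9*0) = -4653*(5 + 0 + 0) = -4653*5 = -23265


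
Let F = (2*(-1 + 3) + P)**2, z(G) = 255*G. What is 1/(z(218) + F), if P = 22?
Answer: 1/56266 ≈ 1.7773e-5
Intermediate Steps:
F = 676 (F = (2*(-1 + 3) + 22)**2 = (2*2 + 22)**2 = (4 + 22)**2 = 26**2 = 676)
1/(z(218) + F) = 1/(255*218 + 676) = 1/(55590 + 676) = 1/56266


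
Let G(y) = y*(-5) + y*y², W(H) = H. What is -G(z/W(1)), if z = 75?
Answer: -421500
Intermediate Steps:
G(y) = y³ - 5*y (G(y) = -5*y + y³ = y³ - 5*y)
-G(z/W(1)) = -75/1*(-5 + (75/1)²) = -75*1*(-5 + (75*1)²) = -75*(-5 + 75²) = -75*(-5 + 5625) = -75*5620 = -1*421500 = -421500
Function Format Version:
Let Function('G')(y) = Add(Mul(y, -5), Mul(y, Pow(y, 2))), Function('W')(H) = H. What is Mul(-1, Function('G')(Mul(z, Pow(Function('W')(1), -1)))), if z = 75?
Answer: -421500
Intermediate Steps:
Function('G')(y) = Add(Pow(y, 3), Mul(-5, y)) (Function('G')(y) = Add(Mul(-5, y), Pow(y, 3)) = Add(Pow(y, 3), Mul(-5, y)))
Mul(-1, Function('G')(Mul(z, Pow(Function('W')(1), -1)))) = Mul(-1, Mul(Mul(75, Pow(1, -1)), Add(-5, Pow(Mul(75, Pow(1, -1)), 2)))) = Mul(-1, Mul(Mul(75, 1), Add(-5, Pow(Mul(75, 1), 2)))) = Mul(-1, Mul(75, Add(-5, Pow(75, 2)))) = Mul(-1, Mul(75, Add(-5, 5625))) = Mul(-1, Mul(75, 5620)) = Mul(-1, 421500) = -421500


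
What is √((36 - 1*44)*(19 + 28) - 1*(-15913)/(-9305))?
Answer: I*√32703287865/9305 ≈ 19.435*I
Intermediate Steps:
√((36 - 1*44)*(19 + 28) - 1*(-15913)/(-9305)) = √((36 - 44)*47 + 15913*(-1/9305)) = √(-8*47 - 15913/9305) = √(-376 - 15913/9305) = √(-3514593/9305) = I*√32703287865/9305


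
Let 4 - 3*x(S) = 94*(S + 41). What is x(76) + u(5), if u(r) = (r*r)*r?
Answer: -10619/3 ≈ -3539.7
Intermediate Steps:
u(r) = r**3 (u(r) = r**2*r = r**3)
x(S) = -3850/3 - 94*S/3 (x(S) = 4/3 - 94*(S + 41)/3 = 4/3 - 94*(41 + S)/3 = 4/3 - (3854 + 94*S)/3 = 4/3 + (-3854/3 - 94*S/3) = -3850/3 - 94*S/3)
x(76) + u(5) = (-3850/3 - 94/3*76) + 5**3 = (-3850/3 - 7144/3) + 125 = -10994/3 + 125 = -10619/3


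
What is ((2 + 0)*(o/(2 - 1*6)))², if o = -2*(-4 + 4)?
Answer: 0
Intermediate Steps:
o = 0 (o = -2*0 = 0)
((2 + 0)*(o/(2 - 1*6)))² = ((2 + 0)*(0/(2 - 1*6)))² = (2*(0/(2 - 6)))² = (2*(0/(-4)))² = (2*(0*(-¼)))² = (2*0)² = 0² = 0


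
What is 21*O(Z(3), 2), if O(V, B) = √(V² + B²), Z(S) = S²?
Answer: 21*√85 ≈ 193.61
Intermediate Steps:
O(V, B) = √(B² + V²)
21*O(Z(3), 2) = 21*√(2² + (3²)²) = 21*√(4 + 9²) = 21*√(4 + 81) = 21*√85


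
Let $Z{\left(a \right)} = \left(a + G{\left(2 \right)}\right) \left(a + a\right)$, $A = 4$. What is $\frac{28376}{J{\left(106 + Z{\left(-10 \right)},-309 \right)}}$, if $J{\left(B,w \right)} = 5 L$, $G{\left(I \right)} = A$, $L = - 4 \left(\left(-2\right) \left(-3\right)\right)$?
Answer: $- \frac{3547}{15} \approx -236.47$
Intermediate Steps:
$L = -24$ ($L = \left(-4\right) 6 = -24$)
$G{\left(I \right)} = 4$
$Z{\left(a \right)} = 2 a \left(4 + a\right)$ ($Z{\left(a \right)} = \left(a + 4\right) \left(a + a\right) = \left(4 + a\right) 2 a = 2 a \left(4 + a\right)$)
$J{\left(B,w \right)} = -120$ ($J{\left(B,w \right)} = 5 \left(-24\right) = -120$)
$\frac{28376}{J{\left(106 + Z{\left(-10 \right)},-309 \right)}} = \frac{28376}{-120} = 28376 \left(- \frac{1}{120}\right) = - \frac{3547}{15}$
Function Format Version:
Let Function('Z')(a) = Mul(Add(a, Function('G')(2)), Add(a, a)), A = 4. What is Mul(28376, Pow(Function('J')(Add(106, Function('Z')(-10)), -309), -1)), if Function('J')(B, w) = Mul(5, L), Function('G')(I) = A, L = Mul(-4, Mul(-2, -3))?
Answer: Rational(-3547, 15) ≈ -236.47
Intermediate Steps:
L = -24 (L = Mul(-4, 6) = -24)
Function('G')(I) = 4
Function('Z')(a) = Mul(2, a, Add(4, a)) (Function('Z')(a) = Mul(Add(a, 4), Add(a, a)) = Mul(Add(4, a), Mul(2, a)) = Mul(2, a, Add(4, a)))
Function('J')(B, w) = -120 (Function('J')(B, w) = Mul(5, -24) = -120)
Mul(28376, Pow(Function('J')(Add(106, Function('Z')(-10)), -309), -1)) = Mul(28376, Pow(-120, -1)) = Mul(28376, Rational(-1, 120)) = Rational(-3547, 15)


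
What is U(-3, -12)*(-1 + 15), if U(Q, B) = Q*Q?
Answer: 126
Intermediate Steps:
U(Q, B) = Q²
U(-3, -12)*(-1 + 15) = (-3)²*(-1 + 15) = 9*14 = 126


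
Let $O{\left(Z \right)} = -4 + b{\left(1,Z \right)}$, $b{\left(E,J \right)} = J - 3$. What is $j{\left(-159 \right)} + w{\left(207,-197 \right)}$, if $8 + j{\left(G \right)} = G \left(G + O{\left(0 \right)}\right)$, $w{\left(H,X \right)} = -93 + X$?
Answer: $26096$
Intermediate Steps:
$b{\left(E,J \right)} = -3 + J$
$O{\left(Z \right)} = -7 + Z$ ($O{\left(Z \right)} = -4 + \left(-3 + Z\right) = -7 + Z$)
$j{\left(G \right)} = -8 + G \left(-7 + G\right)$ ($j{\left(G \right)} = -8 + G \left(G + \left(-7 + 0\right)\right) = -8 + G \left(G - 7\right) = -8 + G \left(-7 + G\right)$)
$j{\left(-159 \right)} + w{\left(207,-197 \right)} = \left(-8 + \left(-159\right)^{2} - -1113\right) - 290 = \left(-8 + 25281 + 1113\right) - 290 = 26386 - 290 = 26096$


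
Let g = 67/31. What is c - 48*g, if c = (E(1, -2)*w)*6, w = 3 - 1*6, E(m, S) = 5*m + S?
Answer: -4890/31 ≈ -157.74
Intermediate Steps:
E(m, S) = S + 5*m
w = -3 (w = 3 - 6 = -3)
g = 67/31 (g = 67*(1/31) = 67/31 ≈ 2.1613)
c = -54 (c = ((-2 + 5*1)*(-3))*6 = ((-2 + 5)*(-3))*6 = (3*(-3))*6 = -9*6 = -54)
c - 48*g = -54 - 48*67/31 = -54 - 3216/31 = -4890/31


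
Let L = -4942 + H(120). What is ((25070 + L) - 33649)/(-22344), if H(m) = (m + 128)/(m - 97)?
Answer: 310735/513912 ≈ 0.60465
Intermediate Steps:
H(m) = (128 + m)/(-97 + m)
L = -113418/23 (L = -4942 + (128 + 120)/(-97 + 120) = -4942 + 248/23 = -113418/23 ≈ -4931.2)
((25070 + L) - 33649)/(-22344) = ((25070 - 113418/23) - 33649)/(-22344) = (463192/23 - 33649)*(-1/22344) = -310735/23*(-1/22344) = 310735/513912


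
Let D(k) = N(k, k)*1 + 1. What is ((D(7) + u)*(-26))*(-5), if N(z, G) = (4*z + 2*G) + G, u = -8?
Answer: 5460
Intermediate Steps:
N(z, G) = 3*G + 4*z (N(z, G) = (2*G + 4*z) + G = 3*G + 4*z)
D(k) = 1 + 7*k (D(k) = (3*k + 4*k)*1 + 1 = (7*k)*1 + 1 = 7*k + 1 = 1 + 7*k)
((D(7) + u)*(-26))*(-5) = (((1 + 7*7) - 8)*(-26))*(-5) = (((1 + 49) - 8)*(-26))*(-5) = ((50 - 8)*(-26))*(-5) = (42*(-26))*(-5) = -1092*(-5) = 5460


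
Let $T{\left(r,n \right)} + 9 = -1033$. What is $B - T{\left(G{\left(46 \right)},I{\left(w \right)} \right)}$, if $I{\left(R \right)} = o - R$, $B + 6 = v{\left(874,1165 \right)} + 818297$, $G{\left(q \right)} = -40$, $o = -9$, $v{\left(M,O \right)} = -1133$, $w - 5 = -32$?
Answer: $818200$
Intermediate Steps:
$w = -27$ ($w = 5 - 32 = -27$)
$B = 817158$ ($B = -6 + \left(-1133 + 818297\right) = -6 + 817164 = 817158$)
$I{\left(R \right)} = -9 - R$
$T{\left(r,n \right)} = -1042$ ($T{\left(r,n \right)} = -9 - 1033 = -1042$)
$B - T{\left(G{\left(46 \right)},I{\left(w \right)} \right)} = 817158 - -1042 = 817158 + 1042 = 818200$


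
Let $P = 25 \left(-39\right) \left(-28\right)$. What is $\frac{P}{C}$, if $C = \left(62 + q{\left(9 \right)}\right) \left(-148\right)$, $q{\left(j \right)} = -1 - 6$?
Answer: $- \frac{1365}{407} \approx -3.3538$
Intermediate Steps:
$q{\left(j \right)} = -7$ ($q{\left(j \right)} = -1 - 6 = -7$)
$C = -8140$ ($C = \left(62 - 7\right) \left(-148\right) = 55 \left(-148\right) = -8140$)
$P = 27300$ ($P = \left(-975\right) \left(-28\right) = 27300$)
$\frac{P}{C} = \frac{27300}{-8140} = 27300 \left(- \frac{1}{8140}\right) = - \frac{1365}{407}$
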